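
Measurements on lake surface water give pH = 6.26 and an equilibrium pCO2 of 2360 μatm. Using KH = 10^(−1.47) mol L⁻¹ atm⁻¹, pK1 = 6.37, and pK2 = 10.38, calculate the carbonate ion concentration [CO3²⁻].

[CO2*] = KH · pCO2 = 10^(−1.47) × 2360×10^-6 = 7.997×10^-5 mol/L
α₀ = 1/(1 + K1/[H⁺] + K1K2/[H⁺]²) = 1/(1 + 10^-0.11 + 10^-4.23) = 0.5630
DIC = [CO2*]/α₀ = 7.997×10^-5 / 0.5630 = 0.1420 mmol/L
[CO3²⁻] = α₂·DIC; α₂ = 3.315×10^-5, so [CO3²⁻] = 3.315×10^-5 × 0.1420 = 4.71×10^-6 mmol/L = 0.00471 μmol/L

[CO3²⁻] = 0.00471 μmol/L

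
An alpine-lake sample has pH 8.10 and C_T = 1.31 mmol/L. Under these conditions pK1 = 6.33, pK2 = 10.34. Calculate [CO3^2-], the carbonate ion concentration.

α₂ = 1 / (1 + [H⁺]/K2 + [H⁺]²/(K1K2)) = 1 / (1 + 10^+2.24 + 10^+0.47)
   = 1 / (1 + 173.78 + 2.9512) = 1/177.73 = 0.005626
[CO3²⁻] = α₂ × DIC = 0.005626 × 1.31 = 0.00737 mmol/L = 7.37 μmol/L

[CO3²⁻] = 7.37 μmol/L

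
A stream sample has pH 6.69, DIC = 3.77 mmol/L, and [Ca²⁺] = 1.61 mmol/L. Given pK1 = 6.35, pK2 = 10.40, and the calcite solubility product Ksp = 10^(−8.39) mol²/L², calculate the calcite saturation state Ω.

α₂ = 1 / (1 + [H⁺]/K2 + [H⁺]²/(K1K2)) = 1 / (1 + 10^+3.71 + 10^+3.37)
   = 1 / (1 + 5128.6 + 2344.2) = 1/7473.8 = 0.0001338
[CO3²⁻] = α₂ × DIC = 0.0001338 × 3.77 = 0.0005044 mmol/L = 0.5044 μmol/L
Ksp = 10^(−8.39) = 4.074×10^-9
Ω = [Ca²⁺][CO3²⁻]/Ksp = (1.61×10^-3)(5.044×10^-7) / 4.074×10^-9 = 0.199

Ω = 0.199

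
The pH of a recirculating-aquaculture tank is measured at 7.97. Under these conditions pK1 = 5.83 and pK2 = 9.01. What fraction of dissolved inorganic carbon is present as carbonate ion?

α₂ = 1 / (1 + [H⁺]/K2 + [H⁺]²/(K1K2)) = 1 / (1 + 10^+1.04 + 10^-1.10)
   = 1 / (1 + 10.965 + 0.079433) = 1/12.044 = 0.08303

α₂ = 0.0830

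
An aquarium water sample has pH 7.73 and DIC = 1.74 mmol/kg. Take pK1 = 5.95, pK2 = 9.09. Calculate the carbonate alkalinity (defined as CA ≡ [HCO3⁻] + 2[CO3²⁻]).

CA = 1.78 mmol/kg

CA = [HCO3⁻] + 2[CO3²⁻] = (α₁ + 2α₂)·DIC
At pH 7.73: [H⁺]/K1 = 10^-1.78 = 0.016596, K2/[H⁺] = 10^-1.36 = 0.043652
α₁ = 1/(1 + 0.016596 + 0.043652) = 1/1.0602 = 0.9432; α₂ = α₁·K2/[H⁺] = 0.04117
α₁ + 2α₂ = 1.0255
CA = 1.0255 × 1.74 = 1.78 mmol/kg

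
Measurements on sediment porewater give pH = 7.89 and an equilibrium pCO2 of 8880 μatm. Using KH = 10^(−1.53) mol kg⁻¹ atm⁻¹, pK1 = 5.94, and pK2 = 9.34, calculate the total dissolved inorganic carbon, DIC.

[CO2*] = KH · pCO2 = 10^(−1.53) × 8880×10^-6 = 2.621×10^-4 mol/kg
α₀ = 1/(1 + K1/[H⁺] + K1K2/[H⁺]²) = 1/(1 + 10^+1.95 + 10^+0.50) = 0.01072
DIC = [CO2*]/α₀ = 2.621×10^-4 / 0.01072 = 24.4 mmol/kg

DIC = 24.4 mmol/kg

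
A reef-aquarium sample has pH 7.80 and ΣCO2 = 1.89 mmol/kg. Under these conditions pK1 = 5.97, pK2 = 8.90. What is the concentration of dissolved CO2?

α₀ = 1 / (1 + K1/[H⁺] + K1K2/[H⁺]²) = 1 / (1 + 10^+1.83 + 10^+0.73)
   = 1 / (1 + 67.608 + 5.3703) = 1/73.979 = 0.01352
[CO2*] = α₀ × DIC = 0.01352 × 1.89 = 0.0255 mmol/kg

[CO2*] = 0.0255 mmol/kg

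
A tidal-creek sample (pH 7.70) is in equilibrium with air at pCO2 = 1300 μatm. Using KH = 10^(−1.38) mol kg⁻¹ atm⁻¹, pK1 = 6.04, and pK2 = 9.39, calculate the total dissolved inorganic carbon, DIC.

DIC = 2.58 mmol/kg

[CO2*] = KH · pCO2 = 10^(−1.38) × 1300×10^-6 = 5.419×10^-5 mol/kg
α₀ = 1/(1 + K1/[H⁺] + K1K2/[H⁺]²) = 1/(1 + 10^+1.66 + 10^-0.03) = 0.02099
DIC = [CO2*]/α₀ = 5.419×10^-5 / 0.02099 = 2.58 mmol/kg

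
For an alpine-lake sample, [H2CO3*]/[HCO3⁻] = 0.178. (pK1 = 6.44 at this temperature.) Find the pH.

pH = 7.19

From K1 = [H⁺][HCO3⁻]/[H2CO3*]:  pH = pK1 − log₁₀([H2CO3*]/[HCO3⁻])
log₁₀(0.178) = -0.750
pH = 6.44 − (-0.750) = 7.19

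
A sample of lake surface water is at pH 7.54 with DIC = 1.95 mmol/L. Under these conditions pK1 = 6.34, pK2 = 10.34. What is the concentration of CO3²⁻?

α₂ = 1 / (1 + [H⁺]/K2 + [H⁺]²/(K1K2)) = 1 / (1 + 10^+2.80 + 10^+1.60)
   = 1 / (1 + 630.96 + 39.811) = 1/671.77 = 0.001489
[CO3²⁻] = α₂ × DIC = 0.001489 × 1.95 = 0.00290 mmol/L = 2.90 μmol/L

[CO3²⁻] = 2.90 μmol/L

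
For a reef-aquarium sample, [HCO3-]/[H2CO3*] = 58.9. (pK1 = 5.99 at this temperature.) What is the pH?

pH = 7.76

From K1 = [H⁺][HCO3-]/[H2CO3*]:  pH = pK1 + log₁₀([HCO3-]/[H2CO3*])
log₁₀(58.9) = +1.770
pH = 5.99 + (+1.770) = 7.76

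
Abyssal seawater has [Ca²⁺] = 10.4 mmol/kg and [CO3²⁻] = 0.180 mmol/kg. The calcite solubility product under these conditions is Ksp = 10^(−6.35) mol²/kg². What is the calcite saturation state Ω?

Ksp = 10^(−6.35) = 4.467×10^-7
Ω = [Ca²⁺][CO3²⁻]/Ksp = (10.4×10^-3)(0.180×10^-3) / 4.467×10^-7 = 4.19

Ω = 4.19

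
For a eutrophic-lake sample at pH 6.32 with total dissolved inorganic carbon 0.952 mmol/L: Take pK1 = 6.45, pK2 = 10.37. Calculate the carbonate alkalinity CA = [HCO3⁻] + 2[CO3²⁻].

CA = 0.405 mmol/L

CA = [HCO3⁻] + 2[CO3²⁻] = (α₁ + 2α₂)·DIC
At pH 6.32: [H⁺]/K1 = 10^0.13 = 1.3490, K2/[H⁺] = 10^-4.05 = 8.9125×10^-5
α₁ = 1/(1 + 1.3490 + 8.9125×10^-5) = 1/2.3491 = 0.4257; α₂ = α₁·K2/[H⁺] = 3.794×10^-5
α₁ + 2α₂ = 0.4258
CA = 0.4258 × 0.952 = 0.405 mmol/L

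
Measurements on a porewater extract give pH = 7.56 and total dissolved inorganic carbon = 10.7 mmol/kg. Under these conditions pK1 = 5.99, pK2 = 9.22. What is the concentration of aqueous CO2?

α₀ = 1 / (1 + K1/[H⁺] + K1K2/[H⁺]²) = 1 / (1 + 10^+1.57 + 10^-0.09)
   = 1 / (1 + 37.154 + 0.81283) = 1/38.966 = 0.02566
[CO2*] = α₀ × DIC = 0.02566 × 10.7 = 0.275 mmol/kg

[CO2*] = 0.275 mmol/kg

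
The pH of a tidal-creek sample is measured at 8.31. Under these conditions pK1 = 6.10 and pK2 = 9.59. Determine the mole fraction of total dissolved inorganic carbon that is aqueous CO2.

α₀ = 1 / (1 + K1/[H⁺] + K1K2/[H⁺]²) = 1 / (1 + 10^+2.21 + 10^+0.93)
   = 1 / (1 + 162.18 + 8.5114) = 1/171.69 = 0.005824

α₀ = 0.00582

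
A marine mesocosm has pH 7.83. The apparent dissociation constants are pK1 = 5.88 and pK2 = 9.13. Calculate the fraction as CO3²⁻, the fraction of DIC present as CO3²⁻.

α₂ = 0.0472

α₂ = 1 / (1 + [H⁺]/K2 + [H⁺]²/(K1K2)) = 1 / (1 + 10^+1.30 + 10^-0.65)
   = 1 / (1 + 19.953 + 0.22387) = 1/21.176 = 0.04722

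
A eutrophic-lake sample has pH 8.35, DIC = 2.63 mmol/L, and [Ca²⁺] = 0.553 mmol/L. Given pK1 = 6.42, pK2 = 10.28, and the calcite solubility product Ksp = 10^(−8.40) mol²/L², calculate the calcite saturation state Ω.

α₂ = 1 / (1 + [H⁺]/K2 + [H⁺]²/(K1K2)) = 1 / (1 + 10^+1.93 + 10^+0.00)
   = 1 / (1 + 85.114 + 1.0000) = 1/87.114 = 0.01148
[CO3²⁻] = α₂ × DIC = 0.01148 × 2.63 = 0.03019 mmol/L
Ksp = 10^(−8.40) = 3.981×10^-9
Ω = [Ca²⁺][CO3²⁻]/Ksp = (0.553×10^-3)(3.019×10^-5) / 3.981×10^-9 = 4.19

Ω = 4.19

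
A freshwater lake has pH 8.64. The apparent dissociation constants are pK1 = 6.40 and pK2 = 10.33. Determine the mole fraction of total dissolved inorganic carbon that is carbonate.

α₂ = 1 / (1 + [H⁺]/K2 + [H⁺]²/(K1K2)) = 1 / (1 + 10^+1.69 + 10^-0.55)
   = 1 / (1 + 48.978 + 0.28184) = 1/50.260 = 0.01990

α₂ = 0.0199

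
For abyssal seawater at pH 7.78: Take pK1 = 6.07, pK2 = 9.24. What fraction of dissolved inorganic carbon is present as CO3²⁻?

α₂ = 0.0329

α₂ = 1 / (1 + [H⁺]/K2 + [H⁺]²/(K1K2)) = 1 / (1 + 10^+1.46 + 10^-0.25)
   = 1 / (1 + 28.840 + 0.56234) = 1/30.403 = 0.03289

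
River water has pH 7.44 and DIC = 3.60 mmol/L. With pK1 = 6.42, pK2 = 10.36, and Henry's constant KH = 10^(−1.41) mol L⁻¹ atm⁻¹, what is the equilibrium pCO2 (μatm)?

pCO2 = 8060 μatm

α₀ = 1 / (1 + K1/[H⁺] + K1K2/[H⁺]²) = 1 / (1 + 10^+1.02 + 10^-1.90)
   = 1 / (1 + 10.471 + 0.012589) = 1/11.484 = 0.08708
[CO2*] = α₀ × DIC = 0.08708 × 3.60 = 0.3135 mmol/L
pCO2 = [CO2*]/KH = 3.135×10^-4 / 3.890×10^-2 = 8060 μatm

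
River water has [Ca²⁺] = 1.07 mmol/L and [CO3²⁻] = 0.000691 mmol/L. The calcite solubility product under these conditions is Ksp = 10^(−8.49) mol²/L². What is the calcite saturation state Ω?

Ω = 0.228

Ksp = 10^(−8.49) = 3.236×10^-9
Ω = [Ca²⁺][CO3²⁻]/Ksp = (1.07×10^-3)(0.000691×10^-3) / 3.236×10^-9 = 0.228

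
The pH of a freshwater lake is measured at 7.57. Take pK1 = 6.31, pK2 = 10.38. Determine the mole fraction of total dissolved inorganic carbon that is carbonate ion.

α₂ = 0.00147

α₂ = 1 / (1 + [H⁺]/K2 + [H⁺]²/(K1K2)) = 1 / (1 + 10^+2.81 + 10^+1.55)
   = 1 / (1 + 645.65 + 35.481) = 1/682.14 = 0.001466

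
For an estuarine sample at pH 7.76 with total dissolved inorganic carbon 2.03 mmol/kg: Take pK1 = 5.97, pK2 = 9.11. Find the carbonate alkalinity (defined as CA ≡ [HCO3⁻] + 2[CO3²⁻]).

CA = [HCO3⁻] + 2[CO3²⁻] = (α₁ + 2α₂)·DIC
At pH 7.76: [H⁺]/K1 = 10^-1.79 = 0.016218, K2/[H⁺] = 10^-1.35 = 0.044668
α₁ = 1/(1 + 0.016218 + 0.044668) = 1/1.0609 = 0.9426; α₂ = α₁·K2/[H⁺] = 0.04210
α₁ + 2α₂ = 1.0268
CA = 1.0268 × 2.03 = 2.08 mmol/kg

CA = 2.08 mmol/kg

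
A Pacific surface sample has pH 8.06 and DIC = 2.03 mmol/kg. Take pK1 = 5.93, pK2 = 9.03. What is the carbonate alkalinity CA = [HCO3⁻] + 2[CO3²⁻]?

CA = 2.21 mmol/kg

CA = [HCO3⁻] + 2[CO3²⁻] = (α₁ + 2α₂)·DIC
At pH 8.06: [H⁺]/K1 = 10^-2.13 = 0.0074131, K2/[H⁺] = 10^-0.97 = 0.10715
α₁ = 1/(1 + 0.0074131 + 0.10715) = 1/1.1146 = 0.8972; α₂ = α₁·K2/[H⁺] = 0.09614
α₁ + 2α₂ = 1.0895
CA = 1.0895 × 2.03 = 2.21 mmol/kg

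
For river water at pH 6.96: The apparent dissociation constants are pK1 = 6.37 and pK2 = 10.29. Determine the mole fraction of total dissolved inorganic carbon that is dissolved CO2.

α₀ = 1 / (1 + K1/[H⁺] + K1K2/[H⁺]²) = 1 / (1 + 10^+0.59 + 10^-2.74)
   = 1 / (1 + 3.8905 + 0.0018197) = 1/4.8923 = 0.2044

α₀ = 0.204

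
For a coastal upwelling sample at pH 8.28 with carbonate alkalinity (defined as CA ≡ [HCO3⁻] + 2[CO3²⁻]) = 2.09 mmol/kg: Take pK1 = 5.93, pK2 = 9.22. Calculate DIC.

CA = [HCO3⁻] + 2[CO3²⁻] = (α₁ + 2α₂)·DIC
At pH 8.28: [H⁺]/K1 = 10^-2.35 = 0.0044668, K2/[H⁺] = 10^-0.94 = 0.11482
α₁ = 1/(1 + 0.0044668 + 0.11482) = 1/1.1193 = 0.8934; α₂ = α₁·K2/[H⁺] = 0.1026
α₁ + 2α₂ = 1.0986
DIC = CA / (α₁ + 2α₂) = 2.09 / 1.0986 = 1.90 mmol/kg

DIC = 1.90 mmol/kg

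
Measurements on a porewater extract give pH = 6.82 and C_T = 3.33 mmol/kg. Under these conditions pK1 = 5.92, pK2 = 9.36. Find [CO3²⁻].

α₂ = 1 / (1 + [H⁺]/K2 + [H⁺]²/(K1K2)) = 1 / (1 + 10^+2.54 + 10^+1.64)
   = 1 / (1 + 346.74 + 43.652) = 1/391.39 = 0.002555
[CO3²⁻] = α₂ × DIC = 0.002555 × 3.33 = 0.00851 mmol/kg = 8.51 μmol/kg

[CO3²⁻] = 8.51 μmol/kg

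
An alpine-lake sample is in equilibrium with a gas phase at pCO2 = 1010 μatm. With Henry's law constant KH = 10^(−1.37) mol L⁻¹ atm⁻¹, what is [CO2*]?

KH = 10^(−1.37) = 4.266×10^-2 mol L⁻¹ atm⁻¹
[CO2*] = KH · pCO2 = 4.266×10^-2 × 1010×10^-6 atm = 4.31×10^-5 mol/L

[CO2*] = 43.1 μmol/L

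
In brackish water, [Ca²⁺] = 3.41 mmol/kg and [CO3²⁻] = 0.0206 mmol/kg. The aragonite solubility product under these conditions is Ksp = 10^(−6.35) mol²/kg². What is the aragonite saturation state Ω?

Ω = 0.157

Ksp = 10^(−6.35) = 4.467×10^-7
Ω = [Ca²⁺][CO3²⁻]/Ksp = (3.41×10^-3)(0.0206×10^-3) / 4.467×10^-7 = 0.157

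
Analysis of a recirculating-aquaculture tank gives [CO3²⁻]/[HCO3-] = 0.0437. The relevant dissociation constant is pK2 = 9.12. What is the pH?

pH = 7.76

From K2 = [H⁺][CO3²⁻]/[HCO3-]:  pH = pK2 + log₁₀([CO3²⁻]/[HCO3-])
log₁₀(0.0437) = -1.360
pH = 9.12 + (-1.360) = 7.76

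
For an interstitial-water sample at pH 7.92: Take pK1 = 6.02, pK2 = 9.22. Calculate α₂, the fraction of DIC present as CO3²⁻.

α₂ = 0.0472

α₂ = 1 / (1 + [H⁺]/K2 + [H⁺]²/(K1K2)) = 1 / (1 + 10^+1.30 + 10^-0.60)
   = 1 / (1 + 19.953 + 0.25119) = 1/21.204 = 0.04716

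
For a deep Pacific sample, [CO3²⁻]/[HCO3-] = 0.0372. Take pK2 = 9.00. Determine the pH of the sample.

pH = 7.57

From K2 = [H⁺][CO3²⁻]/[HCO3-]:  pH = pK2 + log₁₀([CO3²⁻]/[HCO3-])
log₁₀(0.0372) = -1.429
pH = 9.00 + (-1.429) = 7.57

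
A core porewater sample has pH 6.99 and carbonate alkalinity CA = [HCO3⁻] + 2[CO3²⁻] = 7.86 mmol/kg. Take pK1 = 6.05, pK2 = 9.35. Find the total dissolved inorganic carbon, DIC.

CA = [HCO3⁻] + 2[CO3²⁻] = (α₁ + 2α₂)·DIC
At pH 6.99: [H⁺]/K1 = 10^-0.94 = 0.11482, K2/[H⁺] = 10^-2.36 = 0.0043652
α₁ = 1/(1 + 0.11482 + 0.0043652) = 1/1.1192 = 0.8935; α₂ = α₁·K2/[H⁺] = 0.003900
α₁ + 2α₂ = 0.9013
DIC = CA / (α₁ + 2α₂) = 7.86 / 0.9013 = 8.72 mmol/kg

DIC = 8.72 mmol/kg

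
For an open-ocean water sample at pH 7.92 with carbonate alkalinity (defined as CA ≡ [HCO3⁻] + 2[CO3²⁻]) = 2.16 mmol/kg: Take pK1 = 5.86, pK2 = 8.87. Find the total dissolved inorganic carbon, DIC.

CA = [HCO3⁻] + 2[CO3²⁻] = (α₁ + 2α₂)·DIC
At pH 7.92: [H⁺]/K1 = 10^-2.06 = 0.0087096, K2/[H⁺] = 10^-0.95 = 0.11220
α₁ = 1/(1 + 0.0087096 + 0.11220) = 1/1.1209 = 0.8921; α₂ = α₁·K2/[H⁺] = 0.1001
α₁ + 2α₂ = 1.0923
DIC = CA / (α₁ + 2α₂) = 2.16 / 1.0923 = 1.98 mmol/kg

DIC = 1.98 mmol/kg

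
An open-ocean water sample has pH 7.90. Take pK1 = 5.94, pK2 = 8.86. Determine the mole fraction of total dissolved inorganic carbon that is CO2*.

α₀ = 1 / (1 + K1/[H⁺] + K1K2/[H⁺]²) = 1 / (1 + 10^+1.96 + 10^+1.00)
   = 1 / (1 + 91.201 + 10.000) = 1/102.20 = 0.009785

α₀ = 0.00978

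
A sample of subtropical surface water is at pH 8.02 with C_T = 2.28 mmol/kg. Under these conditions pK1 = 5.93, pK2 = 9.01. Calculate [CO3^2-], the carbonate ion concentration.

α₂ = 1 / (1 + [H⁺]/K2 + [H⁺]²/(K1K2)) = 1 / (1 + 10^+0.99 + 10^-1.10)
   = 1 / (1 + 9.7724 + 0.079433) = 1/10.852 = 0.09215
[CO3²⁻] = α₂ × DIC = 0.09215 × 2.28 = 0.210 mmol/kg

[CO3²⁻] = 0.210 mmol/kg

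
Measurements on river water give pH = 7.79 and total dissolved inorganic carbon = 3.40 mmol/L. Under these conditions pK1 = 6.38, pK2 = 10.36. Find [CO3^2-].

α₂ = 1 / (1 + [H⁺]/K2 + [H⁺]²/(K1K2)) = 1 / (1 + 10^+2.57 + 10^+1.16)
   = 1 / (1 + 371.54 + 14.454) = 1/386.99 = 0.002584
[CO3²⁻] = α₂ × DIC = 0.002584 × 3.40 = 0.00879 mmol/L = 8.79 μmol/L

[CO3²⁻] = 8.79 μmol/L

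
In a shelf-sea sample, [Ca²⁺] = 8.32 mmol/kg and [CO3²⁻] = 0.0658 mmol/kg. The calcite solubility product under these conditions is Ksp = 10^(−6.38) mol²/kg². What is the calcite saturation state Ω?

Ksp = 10^(−6.38) = 4.169×10^-7
Ω = [Ca²⁺][CO3²⁻]/Ksp = (8.32×10^-3)(0.0658×10^-3) / 4.169×10^-7 = 1.31

Ω = 1.31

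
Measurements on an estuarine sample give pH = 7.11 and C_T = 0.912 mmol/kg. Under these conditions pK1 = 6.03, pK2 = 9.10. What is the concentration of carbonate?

α₂ = 1 / (1 + [H⁺]/K2 + [H⁺]²/(K1K2)) = 1 / (1 + 10^+1.99 + 10^+0.91)
   = 1 / (1 + 97.724 + 8.1283) = 1/106.85 = 0.009359
[CO3²⁻] = α₂ × DIC = 0.009359 × 0.912 = 0.00854 mmol/kg = 8.54 μmol/kg

[CO3²⁻] = 8.54 μmol/kg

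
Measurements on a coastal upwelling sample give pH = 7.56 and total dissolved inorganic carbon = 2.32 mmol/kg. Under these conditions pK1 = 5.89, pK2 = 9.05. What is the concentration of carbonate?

[CO3²⁻] = 0.0712 mmol/kg

α₂ = 1 / (1 + [H⁺]/K2 + [H⁺]²/(K1K2)) = 1 / (1 + 10^+1.49 + 10^-0.18)
   = 1 / (1 + 30.903 + 0.66069) = 1/32.564 = 0.03071
[CO3²⁻] = α₂ × DIC = 0.03071 × 2.32 = 0.0712 mmol/kg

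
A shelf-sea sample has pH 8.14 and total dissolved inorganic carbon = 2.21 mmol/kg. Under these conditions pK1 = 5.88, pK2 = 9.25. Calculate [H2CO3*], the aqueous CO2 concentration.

[CO2*] = 11.2 μmol/kg

α₀ = 1 / (1 + K1/[H⁺] + K1K2/[H⁺]²) = 1 / (1 + 10^+2.26 + 10^+1.15)
   = 1 / (1 + 181.97 + 14.125) = 1/197.10 = 0.005074
[CO2*] = α₀ × DIC = 0.005074 × 2.21 = 0.0112 mmol/kg = 11.2 μmol/kg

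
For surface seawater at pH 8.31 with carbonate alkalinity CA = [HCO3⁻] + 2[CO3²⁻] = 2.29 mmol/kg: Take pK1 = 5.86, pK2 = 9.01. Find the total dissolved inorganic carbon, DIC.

CA = [HCO3⁻] + 2[CO3²⁻] = (α₁ + 2α₂)·DIC
At pH 8.31: [H⁺]/K1 = 10^-2.45 = 0.0035481, K2/[H⁺] = 10^-0.70 = 0.19953
α₁ = 1/(1 + 0.0035481 + 0.19953) = 1/1.2031 = 0.8312; α₂ = α₁·K2/[H⁺] = 0.1658
α₁ + 2α₂ = 1.1629
DIC = CA / (α₁ + 2α₂) = 2.29 / 1.1629 = 1.97 mmol/kg

DIC = 1.97 mmol/kg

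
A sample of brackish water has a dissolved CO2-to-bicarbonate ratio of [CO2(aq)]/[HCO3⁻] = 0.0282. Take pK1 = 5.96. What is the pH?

From K1 = [H⁺][HCO3⁻]/[CO2(aq)]:  pH = pK1 − log₁₀([CO2(aq)]/[HCO3⁻])
log₁₀(0.0282) = -1.550
pH = 5.96 − (-1.550) = 7.51

pH = 7.51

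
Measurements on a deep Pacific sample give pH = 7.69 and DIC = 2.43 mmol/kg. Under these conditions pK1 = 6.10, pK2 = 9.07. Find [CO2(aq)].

[CO2*] = 0.0585 mmol/kg

α₀ = 1 / (1 + K1/[H⁺] + K1K2/[H⁺]²) = 1 / (1 + 10^+1.59 + 10^+0.21)
   = 1 / (1 + 38.905 + 1.6218) = 1/41.526 = 0.02408
[CO2*] = α₀ × DIC = 0.02408 × 2.43 = 0.0585 mmol/kg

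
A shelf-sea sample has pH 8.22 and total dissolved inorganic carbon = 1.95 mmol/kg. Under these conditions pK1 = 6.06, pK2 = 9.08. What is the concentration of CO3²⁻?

[CO3²⁻] = 0.235 mmol/kg

α₂ = 1 / (1 + [H⁺]/K2 + [H⁺]²/(K1K2)) = 1 / (1 + 10^+0.86 + 10^-1.30)
   = 1 / (1 + 7.2444 + 0.050119) = 1/8.2945 = 0.1206
[CO3²⁻] = α₂ × DIC = 0.1206 × 1.95 = 0.235 mmol/kg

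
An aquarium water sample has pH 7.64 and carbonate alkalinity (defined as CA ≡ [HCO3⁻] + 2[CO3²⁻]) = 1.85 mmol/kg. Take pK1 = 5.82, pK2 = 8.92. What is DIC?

CA = [HCO3⁻] + 2[CO3²⁻] = (α₁ + 2α₂)·DIC
At pH 7.64: [H⁺]/K1 = 10^-1.82 = 0.015136, K2/[H⁺] = 10^-1.28 = 0.052481
α₁ = 1/(1 + 0.015136 + 0.052481) = 1/1.0676 = 0.9367; α₂ = α₁·K2/[H⁺] = 0.04916
α₁ + 2α₂ = 1.0350
DIC = CA / (α₁ + 2α₂) = 1.85 / 1.0350 = 1.79 mmol/kg

DIC = 1.79 mmol/kg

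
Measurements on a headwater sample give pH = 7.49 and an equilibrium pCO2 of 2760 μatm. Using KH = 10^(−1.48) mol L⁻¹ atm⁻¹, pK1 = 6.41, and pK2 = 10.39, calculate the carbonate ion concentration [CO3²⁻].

[CO3²⁻] = 1.38 μmol/L

[CO2*] = KH · pCO2 = 10^(−1.48) × 2760×10^-6 = 9.139×10^-5 mol/L
α₀ = 1/(1 + K1/[H⁺] + K1K2/[H⁺]²) = 1/(1 + 10^+1.08 + 10^-1.82) = 0.07670
DIC = [CO2*]/α₀ = 9.139×10^-5 / 0.07670 = 1.192 mmol/L
[CO3²⁻] = α₂·DIC; α₂ = 0.001161, so [CO3²⁻] = 0.001161 × 1.192 = 0.00138 mmol/L = 1.38 μmol/L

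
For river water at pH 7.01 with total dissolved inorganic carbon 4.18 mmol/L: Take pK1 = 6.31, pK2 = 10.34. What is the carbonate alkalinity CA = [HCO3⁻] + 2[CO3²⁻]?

CA = [HCO3⁻] + 2[CO3²⁻] = (α₁ + 2α₂)·DIC
At pH 7.01: [H⁺]/K1 = 10^-0.70 = 0.19953, K2/[H⁺] = 10^-3.33 = 0.00046774
α₁ = 1/(1 + 0.19953 + 0.00046774) = 1/1.2000 = 0.8333; α₂ = α₁·K2/[H⁺] = 0.0003898
α₁ + 2α₂ = 0.8341
CA = 0.8341 × 4.18 = 3.49 mmol/L

CA = 3.49 mmol/L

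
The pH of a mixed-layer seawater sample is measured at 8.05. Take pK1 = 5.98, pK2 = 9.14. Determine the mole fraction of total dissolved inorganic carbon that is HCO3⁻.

α₁ = 0.918

α₁ = 1 / (1 + [H⁺]/K1 + K2/[H⁺]) = 1 / (1 + 10^-2.07 + 10^-1.09)
   = 1 / (1 + 0.0085114 + 0.081283) = 1/1.0898 = 0.9176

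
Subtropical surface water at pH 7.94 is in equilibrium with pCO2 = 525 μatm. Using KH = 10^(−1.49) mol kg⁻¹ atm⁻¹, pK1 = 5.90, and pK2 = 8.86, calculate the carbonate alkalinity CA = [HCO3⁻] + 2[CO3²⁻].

[CO2*] = KH · pCO2 = 10^(−1.49) × 525×10^-6 = 1.699×10^-5 mol/kg
α₀ = 1/(1 + K1/[H⁺] + K1K2/[H⁺]²) = 1/(1 + 10^+2.04 + 10^+1.12) = 0.008076
DIC = [CO2*]/α₀ = 1.699×10^-5 / 0.008076 = 2.104 mmol/kg
CA = (α₁ + 2α₂)·DIC = (0.8855 + 2×0.1065) × 2.104 = 2.31 mmol/kg

CA = 2.31 mmol/kg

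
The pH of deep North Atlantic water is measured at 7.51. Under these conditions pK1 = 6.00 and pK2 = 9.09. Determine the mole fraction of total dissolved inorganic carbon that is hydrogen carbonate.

α₁ = 0.946

α₁ = 1 / (1 + [H⁺]/K1 + K2/[H⁺]) = 1 / (1 + 10^-1.51 + 10^-1.58)
   = 1 / (1 + 0.030903 + 0.026303) = 1/1.0572 = 0.9459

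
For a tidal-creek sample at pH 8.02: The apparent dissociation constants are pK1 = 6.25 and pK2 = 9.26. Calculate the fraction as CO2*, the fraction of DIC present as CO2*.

α₀ = 1 / (1 + K1/[H⁺] + K1K2/[H⁺]²) = 1 / (1 + 10^+1.77 + 10^+0.53)
   = 1 / (1 + 58.884 + 3.3884) = 1/63.273 = 0.01580

α₀ = 0.0158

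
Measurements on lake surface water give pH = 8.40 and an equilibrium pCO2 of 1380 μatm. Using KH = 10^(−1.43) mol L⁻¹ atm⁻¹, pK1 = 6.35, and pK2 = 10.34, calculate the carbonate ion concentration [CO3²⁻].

[CO2*] = KH · pCO2 = 10^(−1.43) × 1380×10^-6 = 5.127×10^-5 mol/L
α₀ = 1/(1 + K1/[H⁺] + K1K2/[H⁺]²) = 1/(1 + 10^+2.05 + 10^+0.11) = 0.008734
DIC = [CO2*]/α₀ = 5.127×10^-5 / 0.008734 = 5.870 mmol/L
[CO3²⁻] = α₂·DIC; α₂ = 0.01125, so [CO3²⁻] = 0.01125 × 5.870 = 0.0661 mmol/L

[CO3²⁻] = 0.0661 mmol/L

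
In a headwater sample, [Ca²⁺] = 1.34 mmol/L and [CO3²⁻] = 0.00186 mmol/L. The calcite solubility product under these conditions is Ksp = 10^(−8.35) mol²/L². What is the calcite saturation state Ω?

Ksp = 10^(−8.35) = 4.467×10^-9
Ω = [Ca²⁺][CO3²⁻]/Ksp = (1.34×10^-3)(0.00186×10^-3) / 4.467×10^-9 = 0.558

Ω = 0.558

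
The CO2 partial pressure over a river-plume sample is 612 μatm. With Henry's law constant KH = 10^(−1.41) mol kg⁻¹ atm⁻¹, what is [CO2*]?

KH = 10^(−1.41) = 3.890×10^-2 mol kg⁻¹ atm⁻¹
[CO2*] = KH · pCO2 = 3.890×10^-2 × 612×10^-6 atm = 2.38×10^-5 mol/kg

[CO2*] = 23.8 μmol/kg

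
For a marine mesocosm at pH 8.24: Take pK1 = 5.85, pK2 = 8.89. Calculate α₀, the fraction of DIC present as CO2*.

α₀ = 0.00332

α₀ = 1 / (1 + K1/[H⁺] + K1K2/[H⁺]²) = 1 / (1 + 10^+2.39 + 10^+1.74)
   = 1 / (1 + 245.47 + 54.954) = 1/301.42 = 0.003318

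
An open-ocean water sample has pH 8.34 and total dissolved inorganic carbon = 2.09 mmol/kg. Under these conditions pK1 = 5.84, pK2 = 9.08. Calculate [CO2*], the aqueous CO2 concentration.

α₀ = 1 / (1 + K1/[H⁺] + K1K2/[H⁺]²) = 1 / (1 + 10^+2.50 + 10^+1.76)
   = 1 / (1 + 316.23 + 57.544) = 1/374.77 = 0.002668
[CO2*] = α₀ × DIC = 0.002668 × 2.09 = 0.00558 mmol/kg = 5.58 μmol/kg

[CO2*] = 5.58 μmol/kg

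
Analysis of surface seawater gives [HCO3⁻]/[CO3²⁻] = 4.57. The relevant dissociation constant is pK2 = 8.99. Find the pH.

pH = 8.33

From K2 = [H⁺][CO3²⁻]/[HCO3⁻]:  pH = pK2 − log₁₀([HCO3⁻]/[CO3²⁻])
log₁₀(4.57) = +0.660
pH = 8.99 − (+0.660) = 8.33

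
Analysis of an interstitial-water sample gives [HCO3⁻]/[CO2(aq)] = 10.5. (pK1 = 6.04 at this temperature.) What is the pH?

From K1 = [H⁺][HCO3⁻]/[CO2(aq)]:  pH = pK1 + log₁₀([HCO3⁻]/[CO2(aq)])
log₁₀(10.5) = +1.021
pH = 6.04 + (+1.021) = 7.06

pH = 7.06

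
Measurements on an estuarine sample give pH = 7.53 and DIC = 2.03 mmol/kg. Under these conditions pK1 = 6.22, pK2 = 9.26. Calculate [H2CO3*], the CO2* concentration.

α₀ = 1 / (1 + K1/[H⁺] + K1K2/[H⁺]²) = 1 / (1 + 10^+1.31 + 10^-0.42)
   = 1 / (1 + 20.417 + 0.38019) = 1/21.798 = 0.04588
[CO2*] = α₀ × DIC = 0.04588 × 2.03 = 0.0931 mmol/kg

[CO2*] = 0.0931 mmol/kg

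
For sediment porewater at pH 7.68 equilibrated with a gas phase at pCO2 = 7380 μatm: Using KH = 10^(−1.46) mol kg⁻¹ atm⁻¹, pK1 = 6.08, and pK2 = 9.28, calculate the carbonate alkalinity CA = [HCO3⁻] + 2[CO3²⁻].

[CO2*] = KH · pCO2 = 10^(−1.46) × 7380×10^-6 = 2.559×10^-4 mol/kg
α₀ = 1/(1 + K1/[H⁺] + K1K2/[H⁺]²) = 1/(1 + 10^+1.60 + 10^+0.00) = 0.02392
DIC = [CO2*]/α₀ = 2.559×10^-4 / 0.02392 = 10.70 mmol/kg
CA = (α₁ + 2α₂)·DIC = (0.9522 + 2×0.02392) × 10.70 = 10.7 mmol/kg

CA = 10.7 mmol/kg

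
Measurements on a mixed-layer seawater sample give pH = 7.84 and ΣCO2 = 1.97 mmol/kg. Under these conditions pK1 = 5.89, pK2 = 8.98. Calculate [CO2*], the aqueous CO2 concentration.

α₀ = 1 / (1 + K1/[H⁺] + K1K2/[H⁺]²) = 1 / (1 + 10^+1.95 + 10^+0.81)
   = 1 / (1 + 89.125 + 6.4565) = 1/96.582 = 0.01035
[CO2*] = α₀ × DIC = 0.01035 × 1.97 = 0.0204 mmol/kg

[CO2*] = 0.0204 mmol/kg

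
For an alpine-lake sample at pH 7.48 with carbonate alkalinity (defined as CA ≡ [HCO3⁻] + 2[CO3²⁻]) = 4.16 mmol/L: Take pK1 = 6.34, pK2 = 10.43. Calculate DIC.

CA = [HCO3⁻] + 2[CO3²⁻] = (α₁ + 2α₂)·DIC
At pH 7.48: [H⁺]/K1 = 10^-1.14 = 0.072444, K2/[H⁺] = 10^-2.95 = 0.0011220
α₁ = 1/(1 + 0.072444 + 0.0011220) = 1/1.0736 = 0.9315; α₂ = α₁·K2/[H⁺] = 0.001045
α₁ + 2α₂ = 0.9336
DIC = CA / (α₁ + 2α₂) = 4.16 / 0.9336 = 4.46 mmol/L

DIC = 4.46 mmol/L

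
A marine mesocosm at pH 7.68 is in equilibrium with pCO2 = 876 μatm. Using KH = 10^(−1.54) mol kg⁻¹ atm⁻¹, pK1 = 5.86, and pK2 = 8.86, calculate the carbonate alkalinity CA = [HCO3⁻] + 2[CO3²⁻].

CA = 1.89 mmol/kg

[CO2*] = KH · pCO2 = 10^(−1.54) × 876×10^-6 = 2.526×10^-5 mol/kg
α₀ = 1/(1 + K1/[H⁺] + K1K2/[H⁺]²) = 1/(1 + 10^+1.82 + 10^+0.64) = 0.01400
DIC = [CO2*]/α₀ = 2.526×10^-5 / 0.01400 = 1.805 mmol/kg
CA = (α₁ + 2α₂)·DIC = (0.9249 + 2×0.06111) × 1.805 = 1.89 mmol/kg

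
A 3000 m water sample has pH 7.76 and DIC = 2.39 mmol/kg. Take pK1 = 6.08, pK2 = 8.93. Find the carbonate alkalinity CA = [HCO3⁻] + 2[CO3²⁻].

CA = 2.49 mmol/kg

CA = [HCO3⁻] + 2[CO3²⁻] = (α₁ + 2α₂)·DIC
At pH 7.76: [H⁺]/K1 = 10^-1.68 = 0.020893, K2/[H⁺] = 10^-1.17 = 0.067608
α₁ = 1/(1 + 0.020893 + 0.067608) = 1/1.0885 = 0.9187; α₂ = α₁·K2/[H⁺] = 0.06211
α₁ + 2α₂ = 1.0429
CA = 1.0429 × 2.39 = 2.49 mmol/kg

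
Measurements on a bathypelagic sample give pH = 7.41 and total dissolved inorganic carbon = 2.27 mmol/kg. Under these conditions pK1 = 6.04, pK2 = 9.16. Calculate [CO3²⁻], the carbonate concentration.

[CO3²⁻] = 0.0381 mmol/kg

α₂ = 1 / (1 + [H⁺]/K2 + [H⁺]²/(K1K2)) = 1 / (1 + 10^+1.75 + 10^+0.38)
   = 1 / (1 + 56.234 + 2.3988) = 1/59.633 = 0.01677
[CO3²⁻] = α₂ × DIC = 0.01677 × 2.27 = 0.0381 mmol/kg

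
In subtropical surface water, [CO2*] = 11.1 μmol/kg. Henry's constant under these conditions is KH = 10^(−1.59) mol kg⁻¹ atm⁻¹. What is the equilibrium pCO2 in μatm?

pCO2 = 432 μatm

KH = 10^(−1.59) = 2.570×10^-2 mol kg⁻¹ atm⁻¹
pCO2 = [CO2*]/KH = 11.1×10^-6 / 2.570×10^-2 = 4.32×10^-4 atm = 432 μatm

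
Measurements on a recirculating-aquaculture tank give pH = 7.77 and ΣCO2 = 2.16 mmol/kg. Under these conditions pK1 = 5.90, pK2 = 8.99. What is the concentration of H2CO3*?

[CO2*] = 0.0271 mmol/kg

α₀ = 1 / (1 + K1/[H⁺] + K1K2/[H⁺]²) = 1 / (1 + 10^+1.87 + 10^+0.65)
   = 1 / (1 + 74.131 + 4.4668) = 1/79.598 = 0.01256
[CO2*] = α₀ × DIC = 0.01256 × 2.16 = 0.0271 mmol/kg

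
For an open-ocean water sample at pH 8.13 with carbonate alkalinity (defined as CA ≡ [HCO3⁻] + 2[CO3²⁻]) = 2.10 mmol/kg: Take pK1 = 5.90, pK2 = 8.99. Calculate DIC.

DIC = 1.88 mmol/kg

CA = [HCO3⁻] + 2[CO3²⁻] = (α₁ + 2α₂)·DIC
At pH 8.13: [H⁺]/K1 = 10^-2.23 = 0.0058884, K2/[H⁺] = 10^-0.86 = 0.13804
α₁ = 1/(1 + 0.0058884 + 0.13804) = 1/1.1439 = 0.8742; α₂ = α₁·K2/[H⁺] = 0.1207
α₁ + 2α₂ = 1.1155
DIC = CA / (α₁ + 2α₂) = 2.10 / 1.1155 = 1.88 mmol/kg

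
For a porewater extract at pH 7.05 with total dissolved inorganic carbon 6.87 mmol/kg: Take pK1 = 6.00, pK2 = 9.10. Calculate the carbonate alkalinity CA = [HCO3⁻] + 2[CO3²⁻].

CA = [HCO3⁻] + 2[CO3²⁻] = (α₁ + 2α₂)·DIC
At pH 7.05: [H⁺]/K1 = 10^-1.05 = 0.089125, K2/[H⁺] = 10^-2.05 = 0.0089125
α₁ = 1/(1 + 0.089125 + 0.0089125) = 1/1.0980 = 0.9107; α₂ = α₁·K2/[H⁺] = 0.008117
α₁ + 2α₂ = 0.9269
CA = 0.9269 × 6.87 = 6.37 mmol/kg

CA = 6.37 mmol/kg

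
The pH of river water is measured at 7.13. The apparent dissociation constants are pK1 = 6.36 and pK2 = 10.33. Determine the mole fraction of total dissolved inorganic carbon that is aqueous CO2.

α₀ = 1 / (1 + K1/[H⁺] + K1K2/[H⁺]²) = 1 / (1 + 10^+0.77 + 10^-2.43)
   = 1 / (1 + 5.8884 + 0.0037154) = 1/6.8922 = 0.1451

α₀ = 0.145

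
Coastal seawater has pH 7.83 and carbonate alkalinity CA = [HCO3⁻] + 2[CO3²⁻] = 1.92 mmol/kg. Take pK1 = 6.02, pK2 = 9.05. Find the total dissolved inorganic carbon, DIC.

DIC = 1.84 mmol/kg

CA = [HCO3⁻] + 2[CO3²⁻] = (α₁ + 2α₂)·DIC
At pH 7.83: [H⁺]/K1 = 10^-1.81 = 0.015488, K2/[H⁺] = 10^-1.22 = 0.060256
α₁ = 1/(1 + 0.015488 + 0.060256) = 1/1.0757 = 0.9296; α₂ = α₁·K2/[H⁺] = 0.05601
α₁ + 2α₂ = 1.0416
DIC = CA / (α₁ + 2α₂) = 1.92 / 1.0416 = 1.84 mmol/kg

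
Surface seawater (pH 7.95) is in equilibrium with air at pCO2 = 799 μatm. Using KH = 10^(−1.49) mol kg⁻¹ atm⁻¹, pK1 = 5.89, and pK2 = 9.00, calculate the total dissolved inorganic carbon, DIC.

DIC = 3.26 mmol/kg

[CO2*] = KH · pCO2 = 10^(−1.49) × 799×10^-6 = 2.586×10^-5 mol/kg
α₀ = 1/(1 + K1/[H⁺] + K1K2/[H⁺]²) = 1/(1 + 10^+2.06 + 10^+1.01) = 0.007933
DIC = [CO2*]/α₀ = 2.586×10^-5 / 0.007933 = 3.26 mmol/kg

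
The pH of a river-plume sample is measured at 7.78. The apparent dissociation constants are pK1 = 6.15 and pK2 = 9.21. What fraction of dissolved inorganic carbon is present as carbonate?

α₂ = 0.0350

α₂ = 1 / (1 + [H⁺]/K2 + [H⁺]²/(K1K2)) = 1 / (1 + 10^+1.43 + 10^-0.20)
   = 1 / (1 + 26.915 + 0.63096) = 1/28.546 = 0.03503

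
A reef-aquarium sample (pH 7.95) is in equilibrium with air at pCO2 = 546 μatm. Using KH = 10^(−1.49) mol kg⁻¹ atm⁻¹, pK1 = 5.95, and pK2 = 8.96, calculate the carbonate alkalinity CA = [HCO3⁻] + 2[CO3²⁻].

[CO2*] = KH · pCO2 = 10^(−1.49) × 546×10^-6 = 1.767×10^-5 mol/kg
α₀ = 1/(1 + K1/[H⁺] + K1K2/[H⁺]²) = 1/(1 + 10^+2.00 + 10^+0.99) = 0.009028
DIC = [CO2*]/α₀ = 1.767×10^-5 / 0.009028 = 1.957 mmol/kg
CA = (α₁ + 2α₂)·DIC = (0.9028 + 2×0.08822) × 1.957 = 2.11 mmol/kg

CA = 2.11 mmol/kg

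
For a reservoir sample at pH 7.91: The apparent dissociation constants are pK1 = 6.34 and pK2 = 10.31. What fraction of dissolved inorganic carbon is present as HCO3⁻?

α₁ = 0.970

α₁ = 1 / (1 + [H⁺]/K1 + K2/[H⁺]) = 1 / (1 + 10^-1.57 + 10^-2.40)
   = 1 / (1 + 0.026915 + 0.0039811) = 1/1.0309 = 0.9700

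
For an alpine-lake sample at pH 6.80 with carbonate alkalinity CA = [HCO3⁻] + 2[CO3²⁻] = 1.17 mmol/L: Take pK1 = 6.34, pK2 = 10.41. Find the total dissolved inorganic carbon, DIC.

DIC = 1.58 mmol/L

CA = [HCO3⁻] + 2[CO3²⁻] = (α₁ + 2α₂)·DIC
At pH 6.80: [H⁺]/K1 = 10^-0.46 = 0.34674, K2/[H⁺] = 10^-3.61 = 0.00024547
α₁ = 1/(1 + 0.34674 + 0.00024547) = 1/1.3470 = 0.7424; α₂ = α₁·K2/[H⁺] = 0.0001822
α₁ + 2α₂ = 0.7428
DIC = CA / (α₁ + 2α₂) = 1.17 / 0.7428 = 1.58 mmol/L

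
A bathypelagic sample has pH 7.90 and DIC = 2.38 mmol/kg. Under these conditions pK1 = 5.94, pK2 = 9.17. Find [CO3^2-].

α₂ = 1 / (1 + [H⁺]/K2 + [H⁺]²/(K1K2)) = 1 / (1 + 10^+1.27 + 10^-0.69)
   = 1 / (1 + 18.621 + 0.20417) = 1/19.825 = 0.05044
[CO3²⁻] = α₂ × DIC = 0.05044 × 2.38 = 0.120 mmol/kg

[CO3²⁻] = 0.120 mmol/kg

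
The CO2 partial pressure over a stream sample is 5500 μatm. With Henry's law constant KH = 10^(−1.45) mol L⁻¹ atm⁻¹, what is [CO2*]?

[CO2*] = 195 μmol/L

KH = 10^(−1.45) = 3.548×10^-2 mol L⁻¹ atm⁻¹
[CO2*] = KH · pCO2 = 3.548×10^-2 × 5500×10^-6 atm = 1.95×10^-4 mol/L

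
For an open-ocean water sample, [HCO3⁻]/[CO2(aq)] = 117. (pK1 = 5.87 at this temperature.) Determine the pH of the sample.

From K1 = [H⁺][HCO3⁻]/[CO2(aq)]:  pH = pK1 + log₁₀([HCO3⁻]/[CO2(aq)])
log₁₀(117) = +2.068
pH = 5.87 + (+2.068) = 7.94

pH = 7.94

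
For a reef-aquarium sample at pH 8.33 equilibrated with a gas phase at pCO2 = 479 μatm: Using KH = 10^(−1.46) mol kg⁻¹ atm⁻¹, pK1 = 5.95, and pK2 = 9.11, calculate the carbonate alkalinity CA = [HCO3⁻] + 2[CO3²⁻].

[CO2*] = KH · pCO2 = 10^(−1.46) × 479×10^-6 = 1.661×10^-5 mol/kg
α₀ = 1/(1 + K1/[H⁺] + K1K2/[H⁺]²) = 1/(1 + 10^+2.38 + 10^+1.60) = 0.003563
DIC = [CO2*]/α₀ = 1.661×10^-5 / 0.003563 = 4.662 mmol/kg
CA = (α₁ + 2α₂)·DIC = (0.8546 + 2×0.1418) × 4.662 = 5.31 mmol/kg

CA = 5.31 mmol/kg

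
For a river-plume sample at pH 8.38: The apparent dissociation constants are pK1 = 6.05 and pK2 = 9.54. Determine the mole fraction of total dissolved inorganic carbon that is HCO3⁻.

α₁ = 0.931

α₁ = 1 / (1 + [H⁺]/K1 + K2/[H⁺]) = 1 / (1 + 10^-2.33 + 10^-1.16)
   = 1 / (1 + 0.0046774 + 0.069183) = 1/1.0739 = 0.9312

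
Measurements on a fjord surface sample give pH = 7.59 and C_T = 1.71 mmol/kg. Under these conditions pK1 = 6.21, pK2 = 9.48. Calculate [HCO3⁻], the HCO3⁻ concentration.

α₁ = 1 / (1 + [H⁺]/K1 + K2/[H⁺]) = 1 / (1 + 10^-1.38 + 10^-1.89)
   = 1 / (1 + 0.041687 + 0.012882) = 1/1.0546 = 0.9483
[HCO3⁻] = α₁ × DIC = 0.9483 × 1.71 = 1.62 mmol/kg

[HCO3⁻] = 1.62 mmol/kg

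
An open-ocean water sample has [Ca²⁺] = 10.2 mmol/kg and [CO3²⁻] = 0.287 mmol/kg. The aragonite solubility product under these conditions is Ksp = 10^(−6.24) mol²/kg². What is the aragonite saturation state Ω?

Ω = 5.09

Ksp = 10^(−6.24) = 5.754×10^-7
Ω = [Ca²⁺][CO3²⁻]/Ksp = (10.2×10^-3)(0.287×10^-3) / 5.754×10^-7 = 5.09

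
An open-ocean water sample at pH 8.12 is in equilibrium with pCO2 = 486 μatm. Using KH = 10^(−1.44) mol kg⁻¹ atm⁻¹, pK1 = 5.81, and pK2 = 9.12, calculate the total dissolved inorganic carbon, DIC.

[CO2*] = KH · pCO2 = 10^(−1.44) × 486×10^-6 = 1.765×10^-5 mol/kg
α₀ = 1/(1 + K1/[H⁺] + K1K2/[H⁺]²) = 1/(1 + 10^+2.31 + 10^+1.31) = 0.004433
DIC = [CO2*]/α₀ = 1.765×10^-5 / 0.004433 = 3.98 mmol/kg

DIC = 3.98 mmol/kg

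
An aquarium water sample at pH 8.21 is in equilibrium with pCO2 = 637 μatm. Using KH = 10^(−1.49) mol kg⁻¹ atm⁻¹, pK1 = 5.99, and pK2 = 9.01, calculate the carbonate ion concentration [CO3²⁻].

[CO3²⁻] = 0.542 mmol/kg

[CO2*] = KH · pCO2 = 10^(−1.49) × 637×10^-6 = 2.061×10^-5 mol/kg
α₀ = 1/(1 + K1/[H⁺] + K1K2/[H⁺]²) = 1/(1 + 10^+2.22 + 10^+1.42) = 0.005174
DIC = [CO2*]/α₀ = 2.061×10^-5 / 0.005174 = 3.984 mmol/kg
[CO3²⁻] = α₂·DIC; α₂ = 0.1361, so [CO3²⁻] = 0.1361 × 3.984 = 0.542 mmol/kg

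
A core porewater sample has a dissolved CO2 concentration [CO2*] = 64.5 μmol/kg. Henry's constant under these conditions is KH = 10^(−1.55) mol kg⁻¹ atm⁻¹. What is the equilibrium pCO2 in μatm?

KH = 10^(−1.55) = 2.818×10^-2 mol kg⁻¹ atm⁻¹
pCO2 = [CO2*]/KH = 64.5×10^-6 / 2.818×10^-2 = 2.29×10^-3 atm = 2290 μatm

pCO2 = 2290 μatm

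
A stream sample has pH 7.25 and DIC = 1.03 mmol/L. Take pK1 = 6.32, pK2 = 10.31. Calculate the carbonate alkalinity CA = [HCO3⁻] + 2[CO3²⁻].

CA = [HCO3⁻] + 2[CO3²⁻] = (α₁ + 2α₂)·DIC
At pH 7.25: [H⁺]/K1 = 10^-0.93 = 0.11749, K2/[H⁺] = 10^-3.06 = 0.00087096
α₁ = 1/(1 + 0.11749 + 0.00087096) = 1/1.1184 = 0.8942; α₂ = α₁·K2/[H⁺] = 0.0007788
α₁ + 2α₂ = 0.8957
CA = 0.8957 × 1.03 = 0.923 mmol/L

CA = 0.923 mmol/L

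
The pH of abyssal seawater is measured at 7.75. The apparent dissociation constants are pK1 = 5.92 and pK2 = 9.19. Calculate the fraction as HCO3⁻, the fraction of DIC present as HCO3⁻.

α₁ = 1 / (1 + [H⁺]/K1 + K2/[H⁺]) = 1 / (1 + 10^-1.83 + 10^-1.44)
   = 1 / (1 + 0.014791 + 0.036308) = 1/1.0511 = 0.9514

α₁ = 0.951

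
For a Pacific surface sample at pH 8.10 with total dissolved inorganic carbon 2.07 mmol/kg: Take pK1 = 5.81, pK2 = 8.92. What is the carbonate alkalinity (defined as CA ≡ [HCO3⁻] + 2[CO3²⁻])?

CA = 2.33 mmol/kg

CA = [HCO3⁻] + 2[CO3²⁻] = (α₁ + 2α₂)·DIC
At pH 8.10: [H⁺]/K1 = 10^-2.29 = 0.0051286, K2/[H⁺] = 10^-0.82 = 0.15136
α₁ = 1/(1 + 0.0051286 + 0.15136) = 1/1.1565 = 0.8647; α₂ = α₁·K2/[H⁺] = 0.1309
α₁ + 2α₂ = 1.1264
CA = 1.1264 × 2.07 = 2.33 mmol/kg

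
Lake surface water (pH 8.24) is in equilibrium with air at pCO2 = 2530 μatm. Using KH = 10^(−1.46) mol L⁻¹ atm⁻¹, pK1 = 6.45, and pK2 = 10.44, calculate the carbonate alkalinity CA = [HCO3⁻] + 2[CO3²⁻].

[CO2*] = KH · pCO2 = 10^(−1.46) × 2530×10^-6 = 8.772×10^-5 mol/L
α₀ = 1/(1 + K1/[H⁺] + K1K2/[H⁺]²) = 1/(1 + 10^+1.79 + 10^-0.41) = 0.01586
DIC = [CO2*]/α₀ = 8.772×10^-5 / 0.01586 = 5.531 mmol/L
CA = (α₁ + 2α₂)·DIC = (0.9780 + 2×0.006171) × 5.531 = 5.48 mmol/L

CA = 5.48 mmol/L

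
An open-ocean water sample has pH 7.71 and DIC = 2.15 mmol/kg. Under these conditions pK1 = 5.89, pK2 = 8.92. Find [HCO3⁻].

α₁ = 1 / (1 + [H⁺]/K1 + K2/[H⁺]) = 1 / (1 + 10^-1.82 + 10^-1.21)
   = 1 / (1 + 0.015136 + 0.061660) = 1/1.0768 = 0.9287
[HCO3⁻] = α₁ × DIC = 0.9287 × 2.15 = 2.00 mmol/kg

[HCO3⁻] = 2.00 mmol/kg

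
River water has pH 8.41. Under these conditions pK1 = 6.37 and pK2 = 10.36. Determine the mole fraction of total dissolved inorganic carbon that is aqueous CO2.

α₀ = 0.00894

α₀ = 1 / (1 + K1/[H⁺] + K1K2/[H⁺]²) = 1 / (1 + 10^+2.04 + 10^+0.09)
   = 1 / (1 + 109.65 + 1.2303) = 1/111.88 = 0.008938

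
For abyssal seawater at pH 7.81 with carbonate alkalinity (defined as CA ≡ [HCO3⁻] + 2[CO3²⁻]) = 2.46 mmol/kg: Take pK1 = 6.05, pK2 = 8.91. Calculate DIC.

CA = [HCO3⁻] + 2[CO3²⁻] = (α₁ + 2α₂)·DIC
At pH 7.81: [H⁺]/K1 = 10^-1.76 = 0.017378, K2/[H⁺] = 10^-1.10 = 0.079433
α₁ = 1/(1 + 0.017378 + 0.079433) = 1/1.0968 = 0.9117; α₂ = α₁·K2/[H⁺] = 0.07242
α₁ + 2α₂ = 1.0566
DIC = CA / (α₁ + 2α₂) = 2.46 / 1.0566 = 2.33 mmol/kg

DIC = 2.33 mmol/kg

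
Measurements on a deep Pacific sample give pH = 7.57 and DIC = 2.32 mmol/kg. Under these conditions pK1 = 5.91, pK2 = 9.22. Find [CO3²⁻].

[CO3²⁻] = 0.0497 mmol/kg

α₂ = 1 / (1 + [H⁺]/K2 + [H⁺]²/(K1K2)) = 1 / (1 + 10^+1.65 + 10^-0.01)
   = 1 / (1 + 44.668 + 0.97724) = 1/46.646 = 0.02144
[CO3²⁻] = α₂ × DIC = 0.02144 × 2.32 = 0.0497 mmol/kg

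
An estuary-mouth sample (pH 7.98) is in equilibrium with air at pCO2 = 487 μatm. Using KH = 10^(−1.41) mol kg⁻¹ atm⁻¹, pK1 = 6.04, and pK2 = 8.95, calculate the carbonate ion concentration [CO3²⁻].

[CO2*] = KH · pCO2 = 10^(−1.41) × 487×10^-6 = 1.895×10^-5 mol/kg
α₀ = 1/(1 + K1/[H⁺] + K1K2/[H⁺]²) = 1/(1 + 10^+1.94 + 10^+0.97) = 0.01026
DIC = [CO2*]/α₀ = 1.895×10^-5 / 0.01026 = 1.846 mmol/kg
[CO3²⁻] = α₂·DIC; α₂ = 0.09579, so [CO3²⁻] = 0.09579 × 1.846 = 0.177 mmol/kg

[CO3²⁻] = 0.177 mmol/kg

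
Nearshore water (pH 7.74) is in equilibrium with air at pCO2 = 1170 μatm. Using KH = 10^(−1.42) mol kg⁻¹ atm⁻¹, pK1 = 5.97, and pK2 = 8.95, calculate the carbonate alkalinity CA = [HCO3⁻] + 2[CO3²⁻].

CA = 2.94 mmol/kg

[CO2*] = KH · pCO2 = 10^(−1.42) × 1170×10^-6 = 4.448×10^-5 mol/kg
α₀ = 1/(1 + K1/[H⁺] + K1K2/[H⁺]²) = 1/(1 + 10^+1.77 + 10^+0.56) = 0.01574
DIC = [CO2*]/α₀ = 4.448×10^-5 / 0.01574 = 2.825 mmol/kg
CA = (α₁ + 2α₂)·DIC = (0.9271 + 2×0.05716) × 2.825 = 2.94 mmol/kg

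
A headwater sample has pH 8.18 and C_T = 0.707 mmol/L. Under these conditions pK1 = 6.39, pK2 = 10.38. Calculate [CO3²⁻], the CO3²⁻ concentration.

α₂ = 1 / (1 + [H⁺]/K2 + [H⁺]²/(K1K2)) = 1 / (1 + 10^+2.20 + 10^+0.41)
   = 1 / (1 + 158.49 + 2.5704) = 1/162.06 = 0.006171
[CO3²⁻] = α₂ × DIC = 0.006171 × 0.707 = 0.00436 mmol/L = 4.36 μmol/L

[CO3²⁻] = 4.36 μmol/L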